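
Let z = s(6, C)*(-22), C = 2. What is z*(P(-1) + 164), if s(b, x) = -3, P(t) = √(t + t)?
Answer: 10824 + 66*I*√2 ≈ 10824.0 + 93.338*I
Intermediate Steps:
P(t) = √2*√t (P(t) = √(2*t) = √2*√t)
z = 66 (z = -3*(-22) = 66)
z*(P(-1) + 164) = 66*(√2*√(-1) + 164) = 66*(√2*I + 164) = 66*(I*√2 + 164) = 66*(164 + I*√2) = 10824 + 66*I*√2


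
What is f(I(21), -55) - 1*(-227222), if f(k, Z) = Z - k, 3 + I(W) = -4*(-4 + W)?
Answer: 227238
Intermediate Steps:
I(W) = 13 - 4*W (I(W) = -3 - 4*(-4 + W) = -3 + (16 - 4*W) = 13 - 4*W)
f(I(21), -55) - 1*(-227222) = (-55 - (13 - 4*21)) - 1*(-227222) = (-55 - (13 - 84)) + 227222 = (-55 - 1*(-71)) + 227222 = (-55 + 71) + 227222 = 16 + 227222 = 227238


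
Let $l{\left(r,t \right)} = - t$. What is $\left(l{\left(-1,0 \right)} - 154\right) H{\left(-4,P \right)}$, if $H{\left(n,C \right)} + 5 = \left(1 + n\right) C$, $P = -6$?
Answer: $-2002$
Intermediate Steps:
$H{\left(n,C \right)} = -5 + C \left(1 + n\right)$ ($H{\left(n,C \right)} = -5 + \left(1 + n\right) C = -5 + C \left(1 + n\right)$)
$\left(l{\left(-1,0 \right)} - 154\right) H{\left(-4,P \right)} = \left(\left(-1\right) 0 - 154\right) \left(-5 - 6 - -24\right) = \left(0 - 154\right) \left(-5 - 6 + 24\right) = \left(-154\right) 13 = -2002$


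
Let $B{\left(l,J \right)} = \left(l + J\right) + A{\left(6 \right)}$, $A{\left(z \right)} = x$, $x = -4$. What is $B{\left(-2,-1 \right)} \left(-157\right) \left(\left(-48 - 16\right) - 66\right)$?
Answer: $-142870$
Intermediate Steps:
$A{\left(z \right)} = -4$
$B{\left(l,J \right)} = -4 + J + l$ ($B{\left(l,J \right)} = \left(l + J\right) - 4 = \left(J + l\right) - 4 = -4 + J + l$)
$B{\left(-2,-1 \right)} \left(-157\right) \left(\left(-48 - 16\right) - 66\right) = \left(-4 - 1 - 2\right) \left(-157\right) \left(\left(-48 - 16\right) - 66\right) = \left(-7\right) \left(-157\right) \left(-64 - 66\right) = 1099 \left(-130\right) = -142870$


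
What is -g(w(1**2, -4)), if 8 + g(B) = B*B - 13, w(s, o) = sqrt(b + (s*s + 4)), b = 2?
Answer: 14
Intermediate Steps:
w(s, o) = sqrt(6 + s**2) (w(s, o) = sqrt(2 + (s*s + 4)) = sqrt(2 + (s**2 + 4)) = sqrt(2 + (4 + s**2)) = sqrt(6 + s**2))
g(B) = -21 + B**2 (g(B) = -8 + (B*B - 13) = -8 + (B**2 - 13) = -8 + (-13 + B**2) = -21 + B**2)
-g(w(1**2, -4)) = -(-21 + (sqrt(6 + (1**2)**2))**2) = -(-21 + (sqrt(6 + 1**2))**2) = -(-21 + (sqrt(6 + 1))**2) = -(-21 + (sqrt(7))**2) = -(-21 + 7) = -1*(-14) = 14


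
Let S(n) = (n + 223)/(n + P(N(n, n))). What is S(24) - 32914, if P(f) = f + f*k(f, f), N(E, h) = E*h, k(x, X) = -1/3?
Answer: -13428665/408 ≈ -32913.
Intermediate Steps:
k(x, X) = -⅓ (k(x, X) = -1*⅓ = -⅓)
P(f) = 2*f/3 (P(f) = f + f*(-⅓) = f - f/3 = 2*f/3)
S(n) = (223 + n)/(n + 2*n²/3) (S(n) = (n + 223)/(n + 2*(n*n)/3) = (223 + n)/(n + 2*n²/3))
S(24) - 32914 = 3*(223 + 24)/(24*(3 + 2*24)) - 32914 = 3*(1/24)*247/(3 + 48) - 32914 = 3*(1/24)*247/51 - 32914 = 3*(1/24)*(1/51)*247 - 32914 = 247/408 - 32914 = -13428665/408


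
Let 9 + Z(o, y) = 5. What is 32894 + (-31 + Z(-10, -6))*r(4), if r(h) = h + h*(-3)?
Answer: 33174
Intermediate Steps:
Z(o, y) = -4 (Z(o, y) = -9 + 5 = -4)
r(h) = -2*h (r(h) = h - 3*h = -2*h)
32894 + (-31 + Z(-10, -6))*r(4) = 32894 + (-31 - 4)*(-2*4) = 32894 - 35*(-8) = 32894 + 280 = 33174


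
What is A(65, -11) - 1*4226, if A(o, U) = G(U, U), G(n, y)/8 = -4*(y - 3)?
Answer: -3778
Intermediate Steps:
G(n, y) = 96 - 32*y (G(n, y) = 8*(-4*(y - 3)) = 8*(-4*(-3 + y)) = 8*(12 - 4*y) = 96 - 32*y)
A(o, U) = 96 - 32*U
A(65, -11) - 1*4226 = (96 - 32*(-11)) - 1*4226 = (96 + 352) - 4226 = 448 - 4226 = -3778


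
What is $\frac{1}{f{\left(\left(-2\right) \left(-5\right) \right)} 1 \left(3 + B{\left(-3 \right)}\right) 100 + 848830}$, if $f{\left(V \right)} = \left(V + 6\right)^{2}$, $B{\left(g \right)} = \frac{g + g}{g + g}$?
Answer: $\frac{1}{951230} \approx 1.0513 \cdot 10^{-6}$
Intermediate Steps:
$B{\left(g \right)} = 1$ ($B{\left(g \right)} = \frac{2 g}{2 g} = 2 g \frac{1}{2 g} = 1$)
$f{\left(V \right)} = \left(6 + V\right)^{2}$
$\frac{1}{f{\left(\left(-2\right) \left(-5\right) \right)} 1 \left(3 + B{\left(-3 \right)}\right) 100 + 848830} = \frac{1}{\left(6 - -10\right)^{2} \cdot 1 \left(3 + 1\right) 100 + 848830} = \frac{1}{\left(6 + 10\right)^{2} \cdot 1 \cdot 4 \cdot 100 + 848830} = \frac{1}{16^{2} \cdot 4 \cdot 100 + 848830} = \frac{1}{256 \cdot 4 \cdot 100 + 848830} = \frac{1}{1024 \cdot 100 + 848830} = \frac{1}{102400 + 848830} = \frac{1}{951230}$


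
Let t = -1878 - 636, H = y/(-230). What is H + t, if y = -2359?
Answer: -575861/230 ≈ -2503.7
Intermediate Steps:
H = 2359/230 (H = -2359/(-230) = -2359*(-1/230) = 2359/230 ≈ 10.257)
t = -2514
H + t = 2359/230 - 2514 = -575861/230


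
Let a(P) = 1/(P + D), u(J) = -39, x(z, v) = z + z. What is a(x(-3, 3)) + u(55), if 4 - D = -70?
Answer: -2651/68 ≈ -38.985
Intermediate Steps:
D = 74 (D = 4 - 1*(-70) = 4 + 70 = 74)
x(z, v) = 2*z
a(P) = 1/(74 + P) (a(P) = 1/(P + 74) = 1/(74 + P))
a(x(-3, 3)) + u(55) = 1/(74 + 2*(-3)) - 39 = 1/(74 - 6) - 39 = 1/68 - 39 = -2651/68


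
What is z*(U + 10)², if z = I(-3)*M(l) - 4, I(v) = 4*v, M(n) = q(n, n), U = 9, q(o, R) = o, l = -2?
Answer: 7220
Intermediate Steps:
M(n) = n
z = 20 (z = (4*(-3))*(-2) - 4 = -12*(-2) - 4 = 24 - 4 = 20)
z*(U + 10)² = 20*(9 + 10)² = 20*19² = 20*361 = 7220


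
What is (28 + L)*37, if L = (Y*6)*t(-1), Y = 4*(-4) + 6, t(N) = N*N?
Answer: -1184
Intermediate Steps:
t(N) = N²
Y = -10 (Y = -16 + 6 = -10)
L = -60 (L = -10*6*(-1)² = -60*1 = -60)
(28 + L)*37 = (28 - 60)*37 = -32*37 = -1184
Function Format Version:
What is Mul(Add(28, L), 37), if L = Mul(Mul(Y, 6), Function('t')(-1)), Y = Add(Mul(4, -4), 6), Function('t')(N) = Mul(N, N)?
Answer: -1184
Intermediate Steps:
Function('t')(N) = Pow(N, 2)
Y = -10 (Y = Add(-16, 6) = -10)
L = -60 (L = Mul(Mul(-10, 6), Pow(-1, 2)) = Mul(-60, 1) = -60)
Mul(Add(28, L), 37) = Mul(Add(28, -60), 37) = Mul(-32, 37) = -1184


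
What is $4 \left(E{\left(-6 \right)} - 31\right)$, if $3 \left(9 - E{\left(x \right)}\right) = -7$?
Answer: $- \frac{236}{3} \approx -78.667$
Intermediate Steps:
$E{\left(x \right)} = \frac{34}{3}$ ($E{\left(x \right)} = 9 - - \frac{7}{3} = 9 + \frac{7}{3} = \frac{34}{3}$)
$4 \left(E{\left(-6 \right)} - 31\right) = 4 \left(\frac{34}{3} - 31\right) = 4 \left(- \frac{59}{3}\right) = - \frac{236}{3}$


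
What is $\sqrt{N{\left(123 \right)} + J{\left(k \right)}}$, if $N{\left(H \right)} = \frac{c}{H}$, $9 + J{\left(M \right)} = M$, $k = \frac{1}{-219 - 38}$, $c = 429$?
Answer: $\frac{i \sqrt{612442051}}{10537} \approx 2.3486 i$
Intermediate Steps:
$k = - \frac{1}{257}$ ($k = \frac{1}{-257} = - \frac{1}{257} \approx -0.0038911$)
$J{\left(M \right)} = -9 + M$
$N{\left(H \right)} = \frac{429}{H}$
$\sqrt{N{\left(123 \right)} + J{\left(k \right)}} = \sqrt{\frac{429}{123} - \frac{2314}{257}} = \sqrt{429 \cdot \frac{1}{123} - \frac{2314}{257}} = \sqrt{\frac{143}{41} - \frac{2314}{257}} = \sqrt{- \frac{58123}{10537}} = \frac{i \sqrt{612442051}}{10537}$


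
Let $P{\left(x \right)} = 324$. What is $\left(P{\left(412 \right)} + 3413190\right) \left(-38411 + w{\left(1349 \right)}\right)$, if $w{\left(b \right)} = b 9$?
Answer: $-89673012780$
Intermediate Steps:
$w{\left(b \right)} = 9 b$
$\left(P{\left(412 \right)} + 3413190\right) \left(-38411 + w{\left(1349 \right)}\right) = \left(324 + 3413190\right) \left(-38411 + 9 \cdot 1349\right) = 3413514 \left(-38411 + 12141\right) = 3413514 \left(-26270\right) = -89673012780$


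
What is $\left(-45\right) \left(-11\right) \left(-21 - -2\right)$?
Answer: $-9405$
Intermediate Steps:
$\left(-45\right) \left(-11\right) \left(-21 - -2\right) = 495 \left(-21 + 2\right) = 495 \left(-19\right) = -9405$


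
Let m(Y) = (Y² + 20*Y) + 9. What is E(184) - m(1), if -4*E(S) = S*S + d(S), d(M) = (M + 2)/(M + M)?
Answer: -6251677/736 ≈ -8494.1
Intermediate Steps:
d(M) = (2 + M)/(2*M) (d(M) = (2 + M)/((2*M)) = (2 + M)*(1/(2*M)) = (2 + M)/(2*M))
m(Y) = 9 + Y² + 20*Y
E(S) = -S²/4 - (2 + S)/(8*S) (E(S) = -(S*S + (2 + S)/(2*S))/4 = -(S² + (2 + S)/(2*S))/4 = -S²/4 - (2 + S)/(8*S))
E(184) - m(1) = (⅛)*(-2 - 1*184 - 2*184³)/184 - (9 + 1² + 20*1) = (⅛)*(1/184)*(-2 - 184 - 2*6229504) - (9 + 1 + 20) = (⅛)*(1/184)*(-2 - 184 - 12459008) - 1*30 = (⅛)*(1/184)*(-12459194) - 30 = -6229597/736 - 30 = -6251677/736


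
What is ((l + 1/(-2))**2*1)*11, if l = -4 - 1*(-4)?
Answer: 11/4 ≈ 2.7500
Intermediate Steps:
l = 0 (l = -4 + 4 = 0)
((l + 1/(-2))**2*1)*11 = ((0 + 1/(-2))**2*1)*11 = ((0 - 1/2)**2*1)*11 = ((-1/2)**2*1)*11 = ((1/4)*1)*11 = (1/4)*11 = 11/4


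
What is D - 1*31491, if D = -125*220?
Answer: -58991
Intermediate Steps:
D = -27500
D - 1*31491 = -27500 - 1*31491 = -27500 - 31491 = -58991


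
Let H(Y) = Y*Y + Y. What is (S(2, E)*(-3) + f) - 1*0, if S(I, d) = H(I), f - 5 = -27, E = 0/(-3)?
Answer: -40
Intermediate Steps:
E = 0 (E = 0*(-⅓) = 0)
f = -22 (f = 5 - 27 = -22)
H(Y) = Y + Y² (H(Y) = Y² + Y = Y + Y²)
S(I, d) = I*(1 + I)
(S(2, E)*(-3) + f) - 1*0 = ((2*(1 + 2))*(-3) - 22) - 1*0 = ((2*3)*(-3) - 22) + 0 = (6*(-3) - 22) + 0 = (-18 - 22) + 0 = -40 + 0 = -40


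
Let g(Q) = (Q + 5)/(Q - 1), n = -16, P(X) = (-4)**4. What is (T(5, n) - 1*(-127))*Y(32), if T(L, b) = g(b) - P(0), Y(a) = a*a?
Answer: -2234368/17 ≈ -1.3143e+5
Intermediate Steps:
P(X) = 256
Y(a) = a**2
g(Q) = (5 + Q)/(-1 + Q)
T(L, b) = -256 + (5 + b)/(-1 + b) (T(L, b) = (5 + b)/(-1 + b) - 1*256 = (5 + b)/(-1 + b) - 256 = -256 + (5 + b)/(-1 + b))
(T(5, n) - 1*(-127))*Y(32) = (3*(87 - 85*(-16))/(-1 - 16) - 1*(-127))*32**2 = (3*(87 + 1360)/(-17) + 127)*1024 = (3*(-1/17)*1447 + 127)*1024 = (-4341/17 + 127)*1024 = -2182/17*1024 = -2234368/17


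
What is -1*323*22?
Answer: -7106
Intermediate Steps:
-1*323*22 = -323*22 = -7106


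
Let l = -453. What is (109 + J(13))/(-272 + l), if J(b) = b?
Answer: -122/725 ≈ -0.16828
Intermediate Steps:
(109 + J(13))/(-272 + l) = (109 + 13)/(-272 - 453) = 122/(-725) = 122*(-1/725) = -122/725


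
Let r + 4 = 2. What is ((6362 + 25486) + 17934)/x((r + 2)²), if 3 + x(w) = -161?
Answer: -24891/82 ≈ -303.55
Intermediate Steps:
r = -2 (r = -4 + 2 = -2)
x(w) = -164 (x(w) = -3 - 161 = -164)
((6362 + 25486) + 17934)/x((r + 2)²) = ((6362 + 25486) + 17934)/(-164) = (31848 + 17934)*(-1/164) = 49782*(-1/164) = -24891/82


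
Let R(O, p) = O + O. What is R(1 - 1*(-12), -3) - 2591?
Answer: -2565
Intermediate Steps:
R(O, p) = 2*O
R(1 - 1*(-12), -3) - 2591 = 2*(1 - 1*(-12)) - 2591 = 2*(1 + 12) - 2591 = 2*13 - 2591 = 26 - 2591 = -2565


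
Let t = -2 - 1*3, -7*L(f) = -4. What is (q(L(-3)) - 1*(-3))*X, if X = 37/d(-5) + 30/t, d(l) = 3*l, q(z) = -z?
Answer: -2159/105 ≈ -20.562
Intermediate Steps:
L(f) = 4/7 (L(f) = -1/7*(-4) = 4/7)
t = -5 (t = -2 - 3 = -5)
X = -127/15 (X = 37/((3*(-5))) + 30/(-5) = 37/(-15) + 30*(-1/5) = 37*(-1/15) - 6 = -37/15 - 6 = -127/15 ≈ -8.4667)
(q(L(-3)) - 1*(-3))*X = (-1*4/7 - 1*(-3))*(-127/15) = (-4/7 + 3)*(-127/15) = (17/7)*(-127/15) = -2159/105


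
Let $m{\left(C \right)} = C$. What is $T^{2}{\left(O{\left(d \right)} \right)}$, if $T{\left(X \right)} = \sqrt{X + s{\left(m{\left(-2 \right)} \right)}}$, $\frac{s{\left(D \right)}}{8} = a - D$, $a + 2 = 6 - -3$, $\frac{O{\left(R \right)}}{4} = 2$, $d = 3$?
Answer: $80$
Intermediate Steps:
$O{\left(R \right)} = 8$ ($O{\left(R \right)} = 4 \cdot 2 = 8$)
$a = 7$ ($a = -2 + \left(6 - -3\right) = -2 + \left(6 + 3\right) = -2 + 9 = 7$)
$s{\left(D \right)} = 56 - 8 D$ ($s{\left(D \right)} = 8 \left(7 - D\right) = 56 - 8 D$)
$T{\left(X \right)} = \sqrt{72 + X}$ ($T{\left(X \right)} = \sqrt{X + \left(56 - -16\right)} = \sqrt{X + \left(56 + 16\right)} = \sqrt{X + 72} = \sqrt{72 + X}$)
$T^{2}{\left(O{\left(d \right)} \right)} = \left(\sqrt{72 + 8}\right)^{2} = \left(\sqrt{80}\right)^{2} = \left(4 \sqrt{5}\right)^{2} = 80$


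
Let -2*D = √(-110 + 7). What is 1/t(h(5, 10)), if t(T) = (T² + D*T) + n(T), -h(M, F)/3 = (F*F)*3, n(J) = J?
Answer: 899/727404075 - I*√103/1454808150 ≈ 1.2359e-6 - 6.9761e-9*I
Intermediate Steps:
D = -I*√103/2 (D = -√(-110 + 7)/2 = -I*√103/2 ≈ -5.0744*I)
h(M, F) = -9*F² (h(M, F) = -3*F*F*3 = -3*F²*3 = -9*F²)
t(T) = T + T² - I*T*√103/2 (t(T) = (T² + (-I*√103/2)*T) + T = (T² - I*T*√103/2) + T = T + T² - I*T*√103/2)
1/t(h(5, 10)) = 1/((-9*10²)*(2 + 2*(-9*10²) - I*√103)/2) = 1/((-9*100)*(2 + 2*(-9*100) - I*√103)/2) = 1/((½)*(-900)*(2 + 2*(-900) - I*√103)) = 1/((½)*(-900)*(2 - 1800 - I*√103)) = 1/((½)*(-900)*(-1798 - I*√103)) = 1/(809100 + 450*I*√103)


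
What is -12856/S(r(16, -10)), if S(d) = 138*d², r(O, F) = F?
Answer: -1607/1725 ≈ -0.93159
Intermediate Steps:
-12856/S(r(16, -10)) = -12856/(138*(-10)²) = -12856/(138*100) = -12856/13800 = -12856*1/13800 = -1607/1725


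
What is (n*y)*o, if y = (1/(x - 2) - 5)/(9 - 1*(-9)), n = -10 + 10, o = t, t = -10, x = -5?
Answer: 0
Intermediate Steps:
o = -10
n = 0
y = -2/7 (y = (1/(-5 - 2) - 5)/(9 - 1*(-9)) = (1/(-7) - 5)/(9 + 9) = (-⅐ - 5)/18 = -36/7*1/18 = -2/7 ≈ -0.28571)
(n*y)*o = (0*(-2/7))*(-10) = 0*(-10) = 0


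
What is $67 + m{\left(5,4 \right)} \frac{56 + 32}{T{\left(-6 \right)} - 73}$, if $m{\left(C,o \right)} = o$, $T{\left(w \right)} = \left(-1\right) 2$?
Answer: $\frac{4673}{75} \approx 62.307$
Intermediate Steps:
$T{\left(w \right)} = -2$
$67 + m{\left(5,4 \right)} \frac{56 + 32}{T{\left(-6 \right)} - 73} = 67 + 4 \frac{56 + 32}{-2 - 73} = 67 + 4 \frac{88}{-75} = 67 + 4 \cdot 88 \left(- \frac{1}{75}\right) = 67 + 4 \left(- \frac{88}{75}\right) = 67 - \frac{352}{75} = \frac{4673}{75}$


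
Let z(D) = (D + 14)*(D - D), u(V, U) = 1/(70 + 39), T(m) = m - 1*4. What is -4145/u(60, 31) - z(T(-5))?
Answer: -451805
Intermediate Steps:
T(m) = -4 + m (T(m) = m - 4 = -4 + m)
u(V, U) = 1/109
z(D) = 0 (z(D) = (14 + D)*0 = 0)
-4145/u(60, 31) - z(T(-5)) = -4145/1/109 - 1*0 = -4145*109 + 0 = -451805 + 0 = -451805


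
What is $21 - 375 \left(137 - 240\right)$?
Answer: $38646$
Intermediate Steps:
$21 - 375 \left(137 - 240\right) = 21 - -38625 = 21 + 38625 = 38646$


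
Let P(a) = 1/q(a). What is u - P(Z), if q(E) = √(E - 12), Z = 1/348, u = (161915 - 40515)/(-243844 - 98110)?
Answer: -60700/170977 + 2*I*√14529/835 ≈ -0.35502 + 0.28871*I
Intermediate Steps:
u = -60700/170977 (u = 121400/(-341954) = 121400*(-1/341954) = -60700/170977 ≈ -0.35502)
Z = 1/348 ≈ 0.0028736
q(E) = √(-12 + E)
P(a) = (-12 + a)^(-½) (P(a) = 1/(√(-12 + a)) = (-12 + a)^(-½))
u - P(Z) = -60700/170977 - 1/√(-12 + 1/348) = -60700/170977 - 1/√(-4175/348) = -60700/170977 - (-2)*I*√14529/835 = -60700/170977 + 2*I*√14529/835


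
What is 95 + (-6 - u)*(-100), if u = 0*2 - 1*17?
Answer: -1005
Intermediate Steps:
u = -17 (u = 0 - 17 = -17)
95 + (-6 - u)*(-100) = 95 + (-6 - 1*(-17))*(-100) = 95 + (-6 + 17)*(-100) = 95 + 11*(-100) = 95 - 1100 = -1005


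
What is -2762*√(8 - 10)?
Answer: -2762*I*√2 ≈ -3906.1*I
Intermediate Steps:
-2762*√(8 - 10) = -2762*I*√2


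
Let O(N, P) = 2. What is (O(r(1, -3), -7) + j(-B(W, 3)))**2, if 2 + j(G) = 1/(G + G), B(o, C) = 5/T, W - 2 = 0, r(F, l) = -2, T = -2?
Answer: 1/25 ≈ 0.040000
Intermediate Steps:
W = 2 (W = 2 + 0 = 2)
B(o, C) = -5/2 (B(o, C) = 5/(-2) = 5*(-1/2) = -5/2)
j(G) = -2 + 1/(2*G) (j(G) = -2 + 1/(G + G) = -2 + 1/(2*G))
(O(r(1, -3), -7) + j(-B(W, 3)))**2 = (2 + (-2 + 1/(2*((-1*(-5/2))))))**2 = (2 + (-2 + 1/(2*(5/2))))**2 = (2 + (-2 + (1/2)*(2/5)))**2 = (2 + (-2 + 1/5))**2 = (2 - 9/5)**2 = (1/5)**2 = 1/25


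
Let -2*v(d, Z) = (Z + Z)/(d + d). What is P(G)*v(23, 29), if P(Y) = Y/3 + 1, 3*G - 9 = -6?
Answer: -58/69 ≈ -0.84058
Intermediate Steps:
G = 1 (G = 3 + (⅓)*(-6) = 3 - 2 = 1)
P(Y) = 1 + Y/3 (P(Y) = Y/3 + 1 = 1 + Y/3)
v(d, Z) = -Z/(2*d) (v(d, Z) = -(Z + Z)/(2*(d + d)) = -2*Z/(2*(2*d)) = -2*Z*1/(2*d)/2 = -Z/(2*d))
P(G)*v(23, 29) = (1 + (⅓)*1)*(-½*29/23) = (1 + ⅓)*(-½*29*1/23) = (4/3)*(-29/46) = -58/69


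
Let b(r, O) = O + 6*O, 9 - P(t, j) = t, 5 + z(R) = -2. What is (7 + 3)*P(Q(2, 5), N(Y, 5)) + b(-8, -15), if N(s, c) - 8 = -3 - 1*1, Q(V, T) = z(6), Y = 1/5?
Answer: 55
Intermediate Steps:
Y = ⅕ ≈ 0.20000
z(R) = -7 (z(R) = -5 - 2 = -7)
Q(V, T) = -7
N(s, c) = 4 (N(s, c) = 8 + (-3 - 1*1) = 8 + (-3 - 1) = 8 - 4 = 4)
P(t, j) = 9 - t
b(r, O) = 7*O
(7 + 3)*P(Q(2, 5), N(Y, 5)) + b(-8, -15) = (7 + 3)*(9 - 1*(-7)) + 7*(-15) = 10*(9 + 7) - 105 = 10*16 - 105 = 160 - 105 = 55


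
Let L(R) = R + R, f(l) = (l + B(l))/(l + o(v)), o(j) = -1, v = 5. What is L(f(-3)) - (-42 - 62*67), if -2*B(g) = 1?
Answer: 16791/4 ≈ 4197.8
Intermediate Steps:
B(g) = -½ (B(g) = -½*1 = -½)
f(l) = (-½ + l)/(-1 + l) (f(l) = (l - ½)/(l - 1) = (-½ + l)/(-1 + l))
L(R) = 2*R
L(f(-3)) - (-42 - 62*67) = 2*((-½ - 3)/(-1 - 3)) - (-42 - 62*67) = 2*(-7/2/(-4)) - (-42 - 4154) = 2*(-¼*(-7/2)) - 1*(-4196) = 2*(7/8) + 4196 = 7/4 + 4196 = 16791/4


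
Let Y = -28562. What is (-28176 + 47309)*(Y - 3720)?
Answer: -617651506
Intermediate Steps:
(-28176 + 47309)*(Y - 3720) = (-28176 + 47309)*(-28562 - 3720) = 19133*(-32282) = -617651506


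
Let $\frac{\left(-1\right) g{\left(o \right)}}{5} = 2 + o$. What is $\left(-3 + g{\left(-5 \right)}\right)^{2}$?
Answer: $144$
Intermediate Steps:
$g{\left(o \right)} = -10 - 5 o$ ($g{\left(o \right)} = - 5 \left(2 + o\right) = -10 - 5 o$)
$\left(-3 + g{\left(-5 \right)}\right)^{2} = \left(-3 - -15\right)^{2} = \left(-3 + \left(-10 + 25\right)\right)^{2} = \left(-3 + 15\right)^{2} = 12^{2} = 144$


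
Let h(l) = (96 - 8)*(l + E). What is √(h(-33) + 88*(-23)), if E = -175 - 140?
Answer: 2*I*√8162 ≈ 180.69*I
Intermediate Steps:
E = -315
h(l) = -27720 + 88*l (h(l) = (96 - 8)*(l - 315) = 88*(-315 + l) = -27720 + 88*l)
√(h(-33) + 88*(-23)) = √((-27720 + 88*(-33)) + 88*(-23)) = √((-27720 - 2904) - 2024) = √(-30624 - 2024) = √(-32648) = 2*I*√8162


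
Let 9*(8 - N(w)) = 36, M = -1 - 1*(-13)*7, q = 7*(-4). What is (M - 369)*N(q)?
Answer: -1116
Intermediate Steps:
q = -28
M = 90 (M = -1 + 13*7 = -1 + 91 = 90)
N(w) = 4 (N(w) = 8 - ⅑*36 = 8 - 4 = 4)
(M - 369)*N(q) = (90 - 369)*4 = -279*4 = -1116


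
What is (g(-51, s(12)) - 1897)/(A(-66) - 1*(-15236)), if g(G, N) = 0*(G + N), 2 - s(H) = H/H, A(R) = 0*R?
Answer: -1897/15236 ≈ -0.12451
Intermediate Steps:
A(R) = 0
s(H) = 1 (s(H) = 2 - H/H = 2 - 1*1 = 2 - 1 = 1)
g(G, N) = 0
(g(-51, s(12)) - 1897)/(A(-66) - 1*(-15236)) = (0 - 1897)/(0 - 1*(-15236)) = -1897/(0 + 15236) = -1897/15236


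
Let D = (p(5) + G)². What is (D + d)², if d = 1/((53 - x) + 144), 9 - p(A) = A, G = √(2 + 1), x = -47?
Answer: 32932681/59536 + 18548*√3/61 ≈ 1079.8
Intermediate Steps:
G = √3 ≈ 1.7320
p(A) = 9 - A
D = (4 + √3)² (D = ((9 - 1*5) + √3)² = ((9 - 5) + √3)² = (4 + √3)² ≈ 32.856)
d = 1/244 (d = 1/((53 - 1*(-47)) + 144) = 1/((53 + 47) + 144) = 1/(100 + 144) = 1/244 ≈ 0.0040984)
(D + d)² = ((4 + √3)² + 1/244)² = (1/244 + (4 + √3)²)²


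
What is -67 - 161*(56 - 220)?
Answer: 26337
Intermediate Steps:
-67 - 161*(56 - 220) = -67 - 161*(-164) = -67 + 26404 = 26337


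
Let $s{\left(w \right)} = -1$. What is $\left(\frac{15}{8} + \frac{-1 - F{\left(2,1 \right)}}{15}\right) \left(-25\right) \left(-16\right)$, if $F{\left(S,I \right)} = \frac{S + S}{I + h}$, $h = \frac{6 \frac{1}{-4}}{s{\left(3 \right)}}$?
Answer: $\frac{2042}{3} \approx 680.67$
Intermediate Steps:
$h = \frac{3}{2}$ ($h = \frac{6 \frac{1}{-4}}{-1} = 6 \left(- \frac{1}{4}\right) \left(-1\right) = \left(- \frac{3}{2}\right) \left(-1\right) = \frac{3}{2} \approx 1.5$)
$F{\left(S,I \right)} = \frac{2 S}{\frac{3}{2} + I}$ ($F{\left(S,I \right)} = \frac{S + S}{I + \frac{3}{2}} = \frac{2 S}{\frac{3}{2} + I}$)
$\left(\frac{15}{8} + \frac{-1 - F{\left(2,1 \right)}}{15}\right) \left(-25\right) \left(-16\right) = \left(\frac{15}{8} + \frac{-1 - 4 \cdot 2 \frac{1}{3 + 2 \cdot 1}}{15}\right) \left(-25\right) \left(-16\right) = \left(15 \cdot \frac{1}{8} + \left(-1 - 4 \cdot 2 \frac{1}{3 + 2}\right) \frac{1}{15}\right) \left(-25\right) \left(-16\right) = \left(\frac{15}{8} + \left(-1 - 4 \cdot 2 \cdot \frac{1}{5}\right) \frac{1}{15}\right) \left(-25\right) \left(-16\right) = \left(\frac{15}{8} + \left(-1 - \frac{8}{5}\right) \frac{1}{15}\right) \left(-25\right) \left(-16\right) = \left(\frac{15}{8} - \frac{13}{75}\right) \left(-25\right) \left(-16\right) = \frac{1021}{600} \left(-25\right) \left(-16\right) = \left(- \frac{1021}{24}\right) \left(-16\right) = \frac{2042}{3}$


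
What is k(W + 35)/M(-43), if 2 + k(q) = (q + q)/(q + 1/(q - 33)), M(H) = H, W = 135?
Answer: 2/1001513 ≈ 1.9970e-6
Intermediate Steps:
k(q) = -2 + 2*q/(q + 1/(-33 + q)) (k(q) = -2 + (q + q)/(q + 1/(q - 33)) = -2 + (2*q)/(q + 1/(-33 + q)) = -2 + 2*q/(q + 1/(-33 + q)))
k(W + 35)/M(-43) = -2/(1 + (135 + 35)**2 - 33*(135 + 35))/(-43) = -2/(1 + 170**2 - 33*170)*(-1/43) = -2/(1 + 28900 - 5610)*(-1/43) = -2/23291*(-1/43) = 2/1001513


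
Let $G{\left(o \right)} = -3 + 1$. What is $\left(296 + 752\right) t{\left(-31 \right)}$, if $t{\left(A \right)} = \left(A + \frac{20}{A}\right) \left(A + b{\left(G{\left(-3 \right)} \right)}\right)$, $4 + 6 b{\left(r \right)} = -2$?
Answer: $\frac{32898816}{31} \approx 1.0613 \cdot 10^{6}$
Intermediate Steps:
$G{\left(o \right)} = -2$
$b{\left(r \right)} = -1$ ($b{\left(r \right)} = - \frac{2}{3} + \frac{1}{6} \left(-2\right) = - \frac{2}{3} - \frac{1}{3} = -1$)
$t{\left(A \right)} = \left(-1 + A\right) \left(A + \frac{20}{A}\right)$ ($t{\left(A \right)} = \left(A + \frac{20}{A}\right) \left(A - 1\right) = \left(A + \frac{20}{A}\right) \left(-1 + A\right) = \left(-1 + A\right) \left(A + \frac{20}{A}\right)$)
$\left(296 + 752\right) t{\left(-31 \right)} = \left(296 + 752\right) \left(20 + \left(-31\right)^{2} - -31 - \frac{20}{-31}\right) = 1048 \left(20 + 961 + 31 - - \frac{20}{31}\right) = 1048 \left(20 + 961 + 31 + \frac{20}{31}\right) = 1048 \cdot \frac{31392}{31} = \frac{32898816}{31}$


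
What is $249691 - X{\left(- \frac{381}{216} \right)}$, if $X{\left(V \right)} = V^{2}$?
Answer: $\frac{1294382015}{5184} \approx 2.4969 \cdot 10^{5}$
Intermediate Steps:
$249691 - X{\left(- \frac{381}{216} \right)} = 249691 - \left(- \frac{381}{216}\right)^{2} = 249691 - \left(\left(-381\right) \frac{1}{216}\right)^{2} = 249691 - \left(- \frac{127}{72}\right)^{2} = 249691 - \frac{16129}{5184} = \frac{1294382015}{5184}$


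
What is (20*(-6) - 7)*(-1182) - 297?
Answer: 149817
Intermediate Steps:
(20*(-6) - 7)*(-1182) - 297 = (-120 - 7)*(-1182) - 297 = -127*(-1182) - 297 = 150114 - 297 = 149817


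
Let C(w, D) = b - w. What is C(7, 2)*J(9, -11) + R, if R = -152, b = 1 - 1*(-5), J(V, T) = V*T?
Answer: -53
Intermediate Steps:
J(V, T) = T*V
b = 6 (b = 1 + 5 = 6)
C(w, D) = 6 - w
C(7, 2)*J(9, -11) + R = (6 - 1*7)*(-11*9) - 152 = (6 - 7)*(-99) - 152 = -1*(-99) - 152 = 99 - 152 = -53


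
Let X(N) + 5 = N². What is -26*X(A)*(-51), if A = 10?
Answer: 125970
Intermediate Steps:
X(N) = -5 + N²
-26*X(A)*(-51) = -26*(-5 + 10²)*(-51) = -26*(-5 + 100)*(-51) = -26*95*(-51) = -2470*(-51) = 125970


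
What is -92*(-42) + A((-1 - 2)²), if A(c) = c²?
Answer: 3945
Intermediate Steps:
-92*(-42) + A((-1 - 2)²) = -92*(-42) + ((-1 - 2)²)² = 3864 + ((-3)²)² = 3864 + 9² = 3864 + 81 = 3945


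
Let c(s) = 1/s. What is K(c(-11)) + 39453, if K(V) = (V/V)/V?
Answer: 39442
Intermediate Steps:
K(V) = 1/V
K(c(-11)) + 39453 = 1/(1/(-11)) + 39453 = 1/(-1/11) + 39453 = -11 + 39453 = 39442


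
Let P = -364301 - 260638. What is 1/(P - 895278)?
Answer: -1/1520217 ≈ -6.5780e-7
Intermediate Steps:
P = -624939
1/(P - 895278) = 1/(-624939 - 895278) = 1/(-1520217) = -1/1520217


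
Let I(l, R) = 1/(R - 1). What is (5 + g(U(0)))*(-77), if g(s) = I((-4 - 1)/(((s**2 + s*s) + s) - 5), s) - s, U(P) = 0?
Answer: -308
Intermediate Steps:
I(l, R) = 1/(-1 + R)
g(s) = 1/(-1 + s) - s
(5 + g(U(0)))*(-77) = (5 + (1 - 1*0*(-1 + 0))/(-1 + 0))*(-77) = (5 + (1 - 1*0*(-1))/(-1))*(-77) = (5 - (1 + 0))*(-77) = (5 - 1*1)*(-77) = (5 - 1)*(-77) = 4*(-77) = -308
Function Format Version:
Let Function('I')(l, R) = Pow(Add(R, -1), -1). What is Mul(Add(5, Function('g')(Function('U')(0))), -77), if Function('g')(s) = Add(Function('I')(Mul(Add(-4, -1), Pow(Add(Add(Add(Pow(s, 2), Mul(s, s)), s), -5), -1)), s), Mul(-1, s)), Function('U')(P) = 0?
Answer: -308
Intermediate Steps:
Function('I')(l, R) = Pow(Add(-1, R), -1)
Function('g')(s) = Add(Pow(Add(-1, s), -1), Mul(-1, s))
Mul(Add(5, Function('g')(Function('U')(0))), -77) = Mul(Add(5, Mul(Pow(Add(-1, 0), -1), Add(1, Mul(-1, 0, Add(-1, 0))))), -77) = Mul(Add(5, Mul(Pow(-1, -1), Add(1, Mul(-1, 0, -1)))), -77) = Mul(Add(5, Mul(-1, Add(1, 0))), -77) = Mul(Add(5, Mul(-1, 1)), -77) = Mul(Add(5, -1), -77) = Mul(4, -77) = -308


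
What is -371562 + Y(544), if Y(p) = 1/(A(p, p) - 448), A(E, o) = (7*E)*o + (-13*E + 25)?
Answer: -766925147033/2064057 ≈ -3.7156e+5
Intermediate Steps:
A(E, o) = 25 - 13*E + 7*E*o (A(E, o) = 7*E*o + (25 - 13*E) = 25 - 13*E + 7*E*o)
Y(p) = 1/(-423 - 13*p + 7*p²) (Y(p) = 1/((25 - 13*p + 7*p*p) - 448) = 1/((25 - 13*p + 7*p²) - 448) = 1/(-423 - 13*p + 7*p²))
-371562 + Y(544) = -371562 + 1/(-423 - 13*544 + 7*544²) = -371562 + 1/(-423 - 7072 + 7*295936) = -371562 + 1/(-423 - 7072 + 2071552) = -371562 + 1/2064057 = -766925147033/2064057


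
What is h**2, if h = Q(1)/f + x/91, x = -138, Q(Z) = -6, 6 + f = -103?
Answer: 210134016/98386561 ≈ 2.1358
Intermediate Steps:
f = -109 (f = -6 - 103 = -109)
h = -14496/9919 (h = -6/(-109) - 138/91 = -6*(-1/109) - 138*1/91 = 6/109 - 138/91 = -14496/9919 ≈ -1.4614)
h**2 = (-14496/9919)**2 = 210134016/98386561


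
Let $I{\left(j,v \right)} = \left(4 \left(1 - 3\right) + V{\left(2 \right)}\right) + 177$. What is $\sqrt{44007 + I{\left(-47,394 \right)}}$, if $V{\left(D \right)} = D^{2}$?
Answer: $94 \sqrt{5} \approx 210.19$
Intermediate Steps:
$I{\left(j,v \right)} = 173$ ($I{\left(j,v \right)} = \left(4 \left(1 - 3\right) + 2^{2}\right) + 177 = \left(4 \left(-2\right) + 4\right) + 177 = \left(-8 + 4\right) + 177 = -4 + 177 = 173$)
$\sqrt{44007 + I{\left(-47,394 \right)}} = \sqrt{44007 + 173} = \sqrt{44180} = 94 \sqrt{5}$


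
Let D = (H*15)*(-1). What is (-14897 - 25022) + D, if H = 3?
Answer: -39964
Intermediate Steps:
D = -45 (D = (3*15)*(-1) = 45*(-1) = -45)
(-14897 - 25022) + D = (-14897 - 25022) - 45 = -39919 - 45 = -39964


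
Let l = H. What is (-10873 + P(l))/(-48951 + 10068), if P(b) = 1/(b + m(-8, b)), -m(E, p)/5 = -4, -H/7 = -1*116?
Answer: 3015445/10783552 ≈ 0.27963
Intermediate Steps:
H = 812 (H = -(-7)*116 = -7*(-116) = 812)
l = 812
m(E, p) = 20 (m(E, p) = -5*(-4) = 20)
P(b) = 1/(20 + b) (P(b) = 1/(b + 20) = 1/(20 + b))
(-10873 + P(l))/(-48951 + 10068) = (-10873 + 1/(20 + 812))/(-48951 + 10068) = (-10873 + 1/832)/(-38883) = (-10873 + 1/832)*(-1/38883) = -9046335/832*(-1/38883) = 3015445/10783552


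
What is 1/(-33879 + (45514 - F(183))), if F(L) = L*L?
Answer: -1/21854 ≈ -4.5758e-5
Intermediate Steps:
F(L) = L²
1/(-33879 + (45514 - F(183))) = 1/(-33879 + (45514 - 1*183²)) = 1/(-33879 + (45514 - 1*33489)) = 1/(-33879 + (45514 - 33489)) = 1/(-33879 + 12025) = 1/(-21854) = -1/21854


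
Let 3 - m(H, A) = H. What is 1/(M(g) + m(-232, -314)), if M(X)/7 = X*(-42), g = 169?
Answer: -1/49451 ≈ -2.0222e-5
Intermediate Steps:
m(H, A) = 3 - H
M(X) = -294*X (M(X) = 7*(X*(-42)) = 7*(-42*X) = -294*X)
1/(M(g) + m(-232, -314)) = 1/(-294*169 + (3 - 1*(-232))) = 1/(-49686 + (3 + 232)) = 1/(-49686 + 235) = 1/(-49451) = -1/49451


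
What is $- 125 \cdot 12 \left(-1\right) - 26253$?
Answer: $-24753$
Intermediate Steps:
$- 125 \cdot 12 \left(-1\right) - 26253 = \left(-125\right) \left(-12\right) - 26253 = 1500 - 26253 = -24753$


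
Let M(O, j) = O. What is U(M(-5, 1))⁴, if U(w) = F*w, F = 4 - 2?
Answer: 10000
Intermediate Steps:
F = 2
U(w) = 2*w
U(M(-5, 1))⁴ = (2*(-5))⁴ = (-10)⁴ = 10000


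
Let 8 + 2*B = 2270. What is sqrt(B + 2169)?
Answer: 10*sqrt(33) ≈ 57.446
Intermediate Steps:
B = 1131 (B = -4 + (1/2)*2270 = -4 + 1135 = 1131)
sqrt(B + 2169) = sqrt(1131 + 2169) = sqrt(3300) = 10*sqrt(33)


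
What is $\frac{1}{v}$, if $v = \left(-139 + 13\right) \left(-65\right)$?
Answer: $\frac{1}{8190} \approx 0.0001221$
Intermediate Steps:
$v = 8190$ ($v = \left(-126\right) \left(-65\right) = 8190$)
$\frac{1}{v} = \frac{1}{8190}$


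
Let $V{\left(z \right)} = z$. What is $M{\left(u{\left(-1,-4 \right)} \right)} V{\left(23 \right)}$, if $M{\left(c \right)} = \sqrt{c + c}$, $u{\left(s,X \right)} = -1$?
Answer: $23 i \sqrt{2} \approx 32.527 i$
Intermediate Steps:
$M{\left(c \right)} = \sqrt{2} \sqrt{c}$ ($M{\left(c \right)} = \sqrt{2 c} = \sqrt{2} \sqrt{c}$)
$M{\left(u{\left(-1,-4 \right)} \right)} V{\left(23 \right)} = \sqrt{2} \sqrt{-1} \cdot 23 = \sqrt{2} i 23 = i \sqrt{2} \cdot 23 = 23 i \sqrt{2}$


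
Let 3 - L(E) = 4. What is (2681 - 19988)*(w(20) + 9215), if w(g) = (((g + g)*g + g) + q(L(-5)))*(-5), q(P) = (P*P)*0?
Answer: -88525305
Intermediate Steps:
L(E) = -1 (L(E) = 3 - 1*4 = 3 - 4 = -1)
q(P) = 0 (q(P) = P**2*0 = 0)
w(g) = -10*g**2 - 5*g (w(g) = (((g + g)*g + g) + 0)*(-5) = (((2*g)*g + g) + 0)*(-5) = ((2*g**2 + g) + 0)*(-5) = ((g + 2*g**2) + 0)*(-5) = (g + 2*g**2)*(-5) = -10*g**2 - 5*g)
(2681 - 19988)*(w(20) + 9215) = (2681 - 19988)*(5*20*(-1 - 2*20) + 9215) = -17307*(5*20*(-1 - 40) + 9215) = -17307*(5*20*(-41) + 9215) = -17307*(-4100 + 9215) = -17307*5115 = -88525305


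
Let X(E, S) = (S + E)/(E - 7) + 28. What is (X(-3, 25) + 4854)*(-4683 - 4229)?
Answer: -217443888/5 ≈ -4.3489e+7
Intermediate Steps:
X(E, S) = 28 + (E + S)/(-7 + E) (X(E, S) = (E + S)/(-7 + E) + 28 = 28 + (E + S)/(-7 + E))
(X(-3, 25) + 4854)*(-4683 - 4229) = ((-196 + 25 + 29*(-3))/(-7 - 3) + 4854)*(-4683 - 4229) = ((-196 + 25 - 87)/(-10) + 4854)*(-8912) = (-1/10*(-258) + 4854)*(-8912) = (129/5 + 4854)*(-8912) = (24399/5)*(-8912) = -217443888/5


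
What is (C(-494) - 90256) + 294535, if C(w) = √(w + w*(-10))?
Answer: 204279 + 3*√494 ≈ 2.0435e+5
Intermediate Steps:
C(w) = 3*√(-w) (C(w) = √(w - 10*w) = √(-9*w) = 3*√(-w))
(C(-494) - 90256) + 294535 = (3*√(-1*(-494)) - 90256) + 294535 = (3*√494 - 90256) + 294535 = (-90256 + 3*√494) + 294535 = 204279 + 3*√494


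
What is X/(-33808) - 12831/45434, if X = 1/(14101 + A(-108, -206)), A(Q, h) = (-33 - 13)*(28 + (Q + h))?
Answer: -5911913143285/20933821270352 ≈ -0.28241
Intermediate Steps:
A(Q, h) = -1288 - 46*Q - 46*h (A(Q, h) = -46*(28 + Q + h) = -1288 - 46*Q - 46*h)
X = 1/27257 (X = 1/(14101 + (-1288 - 46*(-108) - 46*(-206))) = 1/(14101 + (-1288 + 4968 + 9476)) = 1/(14101 + 13156) = 1/27257 ≈ 3.6688e-5)
X/(-33808) - 12831/45434 = (1/27257)/(-33808) - 12831/45434 = (1/27257)*(-1/33808) - 12831*1/45434 = -1/921504656 - 12831/45434 = -5911913143285/20933821270352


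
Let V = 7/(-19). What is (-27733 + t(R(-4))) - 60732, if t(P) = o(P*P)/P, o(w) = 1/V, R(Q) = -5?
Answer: -3096256/35 ≈ -88465.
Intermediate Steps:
V = -7/19 (V = 7*(-1/19) = -7/19 ≈ -0.36842)
o(w) = -19/7 (o(w) = 1/(-7/19) = -19/7)
t(P) = -19/(7*P)
(-27733 + t(R(-4))) - 60732 = (-27733 - 19/7/(-5)) - 60732 = (-27733 - 19/7*(-⅕)) - 60732 = (-27733 + 19/35) - 60732 = -970636/35 - 60732 = -3096256/35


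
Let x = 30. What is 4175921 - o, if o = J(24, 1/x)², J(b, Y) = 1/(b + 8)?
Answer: 4276143103/1024 ≈ 4.1759e+6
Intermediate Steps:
J(b, Y) = 1/(8 + b)
o = 1/1024 (o = (1/(8 + 24))² = (1/32)² = 1/1024 ≈ 0.00097656)
4175921 - o = 4175921 - 1*1/1024 = 4175921 - 1/1024 = 4276143103/1024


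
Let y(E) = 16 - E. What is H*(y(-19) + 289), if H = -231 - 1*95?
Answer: -105624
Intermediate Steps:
H = -326 (H = -231 - 95 = -326)
H*(y(-19) + 289) = -326*((16 - 1*(-19)) + 289) = -326*((16 + 19) + 289) = -326*(35 + 289) = -326*324 = -105624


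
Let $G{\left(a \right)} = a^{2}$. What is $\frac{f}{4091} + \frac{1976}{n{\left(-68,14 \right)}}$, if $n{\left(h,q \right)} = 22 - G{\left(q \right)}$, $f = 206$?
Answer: $- \frac{4023986}{355917} \approx -11.306$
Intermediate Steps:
$n{\left(h,q \right)} = 22 - q^{2}$
$\frac{f}{4091} + \frac{1976}{n{\left(-68,14 \right)}} = \frac{206}{4091} + \frac{1976}{22 - 14^{2}} = 206 \cdot \frac{1}{4091} + \frac{1976}{22 - 196} = \frac{206}{4091} + \frac{1976}{22 - 196} = \frac{206}{4091} + \frac{1976}{-174} = \frac{206}{4091} + 1976 \left(- \frac{1}{174}\right) = \frac{206}{4091} - \frac{988}{87} = - \frac{4023986}{355917}$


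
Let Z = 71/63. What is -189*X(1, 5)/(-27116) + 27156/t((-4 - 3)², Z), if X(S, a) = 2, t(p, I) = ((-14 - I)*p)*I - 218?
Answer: -29806539219/1156782118 ≈ -25.767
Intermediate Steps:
Z = 71/63 (Z = 71*(1/63) = 71/63 ≈ 1.1270)
t(p, I) = -218 + I*p*(-14 - I) (t(p, I) = (p*(-14 - I))*I - 218 = I*p*(-14 - I) - 218 = -218 + I*p*(-14 - I))
-189*X(1, 5)/(-27116) + 27156/t((-4 - 3)², Z) = -189*2/(-27116) + 27156/(-218 - (-4 - 3)²*(71/63)² - 14*71/63*(-4 - 3)²) = -378*(-1/27116) + 27156/(-218 - 1*(-7)²*5041/3969 - 14*71/63*(-7)²) = 189/13558 + 27156/(-218 - 1*49*5041/3969 - 14*71/63*49) = 189/13558 + 27156/(-218 - 5041/81 - 6958/9) = 189/13558 + 27156/(-85321/81) = 189/13558 + 27156*(-81/85321) = 189/13558 - 2199636/85321 = -29806539219/1156782118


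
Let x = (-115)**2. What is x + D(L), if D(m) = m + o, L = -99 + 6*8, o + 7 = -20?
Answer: 13147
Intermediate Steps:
o = -27 (o = -7 - 20 = -27)
x = 13225
L = -51 (L = -99 + 48 = -51)
D(m) = -27 + m (D(m) = m - 27 = -27 + m)
x + D(L) = 13225 + (-27 - 51) = 13225 - 78 = 13147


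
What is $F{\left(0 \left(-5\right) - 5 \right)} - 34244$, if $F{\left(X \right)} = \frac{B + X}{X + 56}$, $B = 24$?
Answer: $- \frac{1746425}{51} \approx -34244.0$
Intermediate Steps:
$F{\left(X \right)} = \frac{24 + X}{56 + X}$ ($F{\left(X \right)} = \frac{24 + X}{X + 56} = \frac{24 + X}{56 + X}$)
$F{\left(0 \left(-5\right) - 5 \right)} - 34244 = \frac{24 + \left(0 \left(-5\right) - 5\right)}{56 + \left(0 \left(-5\right) - 5\right)} - 34244 = \frac{24 + \left(0 - 5\right)}{56 + \left(0 - 5\right)} - 34244 = \frac{24 - 5}{56 - 5} - 34244 = \frac{1}{51} \cdot 19 - 34244 = \frac{19}{51} - 34244 = - \frac{1746425}{51}$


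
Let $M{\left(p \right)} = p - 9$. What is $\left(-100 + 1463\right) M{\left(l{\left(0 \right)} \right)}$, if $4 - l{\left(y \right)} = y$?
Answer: $-6815$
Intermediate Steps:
$l{\left(y \right)} = 4 - y$
$M{\left(p \right)} = -9 + p$
$\left(-100 + 1463\right) M{\left(l{\left(0 \right)} \right)} = \left(-100 + 1463\right) \left(-9 + \left(4 - 0\right)\right) = 1363 \left(-9 + \left(4 + 0\right)\right) = 1363 \left(-9 + 4\right) = 1363 \left(-5\right) = -6815$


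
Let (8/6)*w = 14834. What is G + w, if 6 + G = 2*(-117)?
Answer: 21771/2 ≈ 10886.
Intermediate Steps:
w = 22251/2 (w = (¾)*14834 = 22251/2 ≈ 11126.)
G = -240 (G = -6 + 2*(-117) = -6 - 234 = -240)
G + w = -240 + 22251/2 = 21771/2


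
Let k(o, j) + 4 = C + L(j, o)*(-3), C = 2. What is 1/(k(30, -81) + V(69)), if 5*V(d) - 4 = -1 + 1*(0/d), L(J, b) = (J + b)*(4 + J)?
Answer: -5/58912 ≈ -8.4872e-5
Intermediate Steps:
L(J, b) = (4 + J)*(J + b)
V(d) = 3/5 (V(d) = 4/5 + (-1 + 1*(0/d))/5 = 4/5 + (-1 + 1*0)/5 = 4/5 + (-1 + 0)/5 = 4/5 + (1/5)*(-1) = 4/5 - 1/5 = 3/5)
k(o, j) = -2 - 12*j - 12*o - 3*j**2 - 3*j*o (k(o, j) = -4 + (2 + (j**2 + 4*j + 4*o + j*o)*(-3)) = -4 + (2 + (-12*j - 12*o - 3*j**2 - 3*j*o)) = -4 + (2 - 12*j - 12*o - 3*j**2 - 3*j*o) = -2 - 12*j - 12*o - 3*j**2 - 3*j*o)
1/(k(30, -81) + V(69)) = 1/((-2 - 12*(-81) - 12*30 - 3*(-81)**2 - 3*(-81)*30) + 3/5) = 1/((-2 + 972 - 360 - 3*6561 + 7290) + 3/5) = 1/((-2 + 972 - 360 - 19683 + 7290) + 3/5) = 1/(-11783 + 3/5) = 1/(-58912/5) = -5/58912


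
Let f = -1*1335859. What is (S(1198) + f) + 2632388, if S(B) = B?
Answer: 1297727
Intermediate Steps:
f = -1335859
(S(1198) + f) + 2632388 = (1198 - 1335859) + 2632388 = -1334661 + 2632388 = 1297727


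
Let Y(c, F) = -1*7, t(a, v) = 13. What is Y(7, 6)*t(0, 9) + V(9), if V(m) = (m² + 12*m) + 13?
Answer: 111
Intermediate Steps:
Y(c, F) = -7
V(m) = 13 + m² + 12*m
Y(7, 6)*t(0, 9) + V(9) = -7*13 + (13 + 9² + 12*9) = -91 + (13 + 81 + 108) = -91 + 202 = 111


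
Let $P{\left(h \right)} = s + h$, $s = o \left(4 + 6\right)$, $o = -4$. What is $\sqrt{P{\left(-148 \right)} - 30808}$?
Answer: $6 i \sqrt{861} \approx 176.06 i$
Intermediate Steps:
$s = -40$ ($s = - 4 \left(4 + 6\right) = \left(-4\right) 10 = -40$)
$P{\left(h \right)} = -40 + h$
$\sqrt{P{\left(-148 \right)} - 30808} = \sqrt{\left(-40 - 148\right) - 30808} = \sqrt{-188 - 30808} = \sqrt{-30996} = 6 i \sqrt{861}$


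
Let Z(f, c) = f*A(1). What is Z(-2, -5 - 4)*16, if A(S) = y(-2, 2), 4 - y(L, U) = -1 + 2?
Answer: -96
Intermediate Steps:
y(L, U) = 3 (y(L, U) = 4 - (-1 + 2) = 4 - 1*1 = 4 - 1 = 3)
A(S) = 3
Z(f, c) = 3*f (Z(f, c) = f*3 = 3*f)
Z(-2, -5 - 4)*16 = (3*(-2))*16 = -6*16 = -96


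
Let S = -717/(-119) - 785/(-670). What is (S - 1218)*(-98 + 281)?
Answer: -3533266461/15946 ≈ -2.2158e+5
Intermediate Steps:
S = 114761/15946 (S = -717*(-1/119) - 785*(-1/670) = 717/119 + 157/134 = 114761/15946 ≈ 7.1969)
(S - 1218)*(-98 + 281) = (114761/15946 - 1218)*(-98 + 281) = -19307467/15946*183 = -3533266461/15946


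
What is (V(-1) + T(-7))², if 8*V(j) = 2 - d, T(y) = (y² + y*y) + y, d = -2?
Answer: 33489/4 ≈ 8372.3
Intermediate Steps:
T(y) = y + 2*y² (T(y) = (y² + y²) + y = 2*y² + y = y + 2*y²)
V(j) = ½ (V(j) = (2 - 1*(-2))/8 = (2 + 2)/8 = (⅛)*4 = ½)
(V(-1) + T(-7))² = (½ - 7*(1 + 2*(-7)))² = (½ - 7*(1 - 14))² = (½ - 7*(-13))² = (½ + 91)² = (183/2)² = 33489/4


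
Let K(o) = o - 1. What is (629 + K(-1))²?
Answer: 393129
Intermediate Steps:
K(o) = -1 + o
(629 + K(-1))² = (629 + (-1 - 1))² = (629 - 2)² = 627² = 393129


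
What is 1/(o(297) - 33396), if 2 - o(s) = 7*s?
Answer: -1/35473 ≈ -2.8190e-5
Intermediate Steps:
o(s) = 2 - 7*s
1/(o(297) - 33396) = 1/((2 - 7*297) - 33396) = 1/((2 - 2079) - 33396) = 1/(-2077 - 33396) = 1/(-35473) = -1/35473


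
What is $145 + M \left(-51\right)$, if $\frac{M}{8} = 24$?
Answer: $-9647$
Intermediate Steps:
$M = 192$ ($M = 8 \cdot 24 = 192$)
$145 + M \left(-51\right) = 145 + 192 \left(-51\right) = 145 - 9792 = -9647$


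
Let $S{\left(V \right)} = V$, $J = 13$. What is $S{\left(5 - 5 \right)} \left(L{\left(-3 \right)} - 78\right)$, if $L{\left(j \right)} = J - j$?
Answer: $0$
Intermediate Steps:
$L{\left(j \right)} = 13 - j$
$S{\left(5 - 5 \right)} \left(L{\left(-3 \right)} - 78\right) = \left(5 - 5\right) \left(\left(13 - -3\right) - 78\right) = \left(5 - 5\right) \left(\left(13 + 3\right) - 78\right) = 0 \left(16 - 78\right) = 0 \left(-62\right) = 0$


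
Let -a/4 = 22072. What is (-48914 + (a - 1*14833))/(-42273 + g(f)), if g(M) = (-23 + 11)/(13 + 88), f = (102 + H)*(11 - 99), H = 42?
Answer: 3071107/853917 ≈ 3.5965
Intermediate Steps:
a = -88288 (a = -4*22072 = -88288)
f = -12672 (f = (102 + 42)*(11 - 99) = 144*(-88) = -12672)
g(M) = -12/101
(-48914 + (a - 1*14833))/(-42273 + g(f)) = (-48914 + (-88288 - 1*14833))/(-42273 - 12/101) = (-48914 + (-88288 - 14833))/(-4269585/101) = (-48914 - 103121)*(-101/4269585) = -152035*(-101/4269585) = 3071107/853917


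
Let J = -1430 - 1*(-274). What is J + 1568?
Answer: 412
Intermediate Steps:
J = -1156 (J = -1430 + 274 = -1156)
J + 1568 = -1156 + 1568 = 412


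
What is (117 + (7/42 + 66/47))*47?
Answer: 33437/6 ≈ 5572.8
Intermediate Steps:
(117 + (7/42 + 66/47))*47 = (117 + (7*(1/42) + 66*(1/47)))*47 = (117 + (⅙ + 66/47))*47 = (117 + 443/282)*47 = (33437/282)*47 = 33437/6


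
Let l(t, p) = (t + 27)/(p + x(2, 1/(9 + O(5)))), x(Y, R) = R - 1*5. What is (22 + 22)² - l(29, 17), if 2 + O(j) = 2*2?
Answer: 36696/19 ≈ 1931.4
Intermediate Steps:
O(j) = 2 (O(j) = -2 + 2*2 = -2 + 4 = 2)
x(Y, R) = -5 + R (x(Y, R) = R - 5 = -5 + R)
l(t, p) = (27 + t)/(-54/11 + p) (l(t, p) = (t + 27)/(p + (-5 + 1/(9 + 2))) = (27 + t)/(p + (-5 + 1/11)) = (27 + t)/(p - 54/11) = (27 + t)/(-54/11 + p))
(22 + 22)² - l(29, 17) = (22 + 22)² - 11*(27 + 29)/(-54 + 11*17) = 44² - 11*56/(-54 + 187) = 1936 - 11*56/133 = 1936 - 1*88/19 = 1936 - 88/19 = 36696/19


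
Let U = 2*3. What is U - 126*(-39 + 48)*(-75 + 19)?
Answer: 63510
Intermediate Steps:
U = 6
U - 126*(-39 + 48)*(-75 + 19) = 6 - 126*(-39 + 48)*(-75 + 19) = 6 - 1134*(-56) = 6 - 126*(-504) = 6 + 63504 = 63510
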